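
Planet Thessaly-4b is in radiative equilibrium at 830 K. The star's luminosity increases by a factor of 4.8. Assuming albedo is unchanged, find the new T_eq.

T_eq ∝ L^(1/4) · d^(−1/2).
T′ = 830 × 4.8^(1/4) = 1230 K.

T_eq ≈ 1230 K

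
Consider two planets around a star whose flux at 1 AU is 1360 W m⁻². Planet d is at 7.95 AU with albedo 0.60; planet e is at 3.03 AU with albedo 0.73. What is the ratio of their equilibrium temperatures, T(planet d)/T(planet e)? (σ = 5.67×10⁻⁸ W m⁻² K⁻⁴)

T_eq = [S₀(1−A)/(4σd²)]^(1/4), so T ∝ (1−A)^(1/4) / √d.
T₁ = [1360×0.40/(4×5.67×10⁻⁸×7.95²)]^(1/4) = 78.49 K.
T₂ = [1360×0.27/(4×5.67×10⁻⁸×3.03²)]^(1/4) = 115.24 K.

T₁/T₂ ≈ 0.681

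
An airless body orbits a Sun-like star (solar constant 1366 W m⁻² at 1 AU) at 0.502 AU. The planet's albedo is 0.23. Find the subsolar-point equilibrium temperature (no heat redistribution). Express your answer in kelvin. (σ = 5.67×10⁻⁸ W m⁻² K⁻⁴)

Flux at 0.502 AU: S = 1366/0.502² = 5420 W m⁻².
At the subsolar point the surface absorbs S(1−A) and emits σT⁴ per unit area — no factor of 4, since only the local patch is in balance.
T = [5420 × 0.77 / 5.67×10⁻⁸]^(1/4) = (7.36×10¹⁰)^(1/4) = 521 K.

T_ss ≈ 521 K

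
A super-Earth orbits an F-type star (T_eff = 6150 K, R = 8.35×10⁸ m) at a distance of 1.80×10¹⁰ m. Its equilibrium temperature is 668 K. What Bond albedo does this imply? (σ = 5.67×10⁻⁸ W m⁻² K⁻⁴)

A ≈ 0.74

L = 4πR_⋆²σT_⋆⁴ = 4π(8.35×10⁸)² × 5.67×10⁻⁸ × (6150)⁴ = 7.11×10²⁶ W.
S = L/(4πd²) = 1.75×10⁵ W m⁻².
From T_eq⁴ = S(1−A)/(4σ): 1−A = 4σT_eq⁴/S.
1−A = 4 × 5.67×10⁻⁸ × (668)⁴ / 1.75×10⁵ = 0.259.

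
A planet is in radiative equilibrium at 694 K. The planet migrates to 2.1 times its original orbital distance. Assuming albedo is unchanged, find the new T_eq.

T_eq ≈ 479 K

T_eq ∝ L^(1/4) · d^(−1/2).
T′ = 694 / 2.1^(1/2) = 479 K.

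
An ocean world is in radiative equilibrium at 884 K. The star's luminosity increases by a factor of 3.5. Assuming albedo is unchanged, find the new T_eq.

T_eq ≈ 1210 K

T_eq ∝ L^(1/4) · d^(−1/2).
T′ = 884 × 3.5^(1/4) = 1210 K.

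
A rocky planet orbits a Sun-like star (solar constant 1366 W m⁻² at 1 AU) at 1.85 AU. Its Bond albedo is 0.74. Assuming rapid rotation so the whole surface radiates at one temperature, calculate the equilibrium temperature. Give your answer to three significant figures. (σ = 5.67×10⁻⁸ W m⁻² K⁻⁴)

Flux at 1.85 AU: S = 1366/1.85² = 399 W m⁻².
Energy balance: absorbed = emitted ⇒ πR²·S(1−A) = 4πR²·σT_eq⁴, so T_eq⁴ = S(1−A)/(4σ).
T_eq = [399 × 0.26 / (4 × 5.67×10⁻⁸)]^(1/4) = (4.58×10⁸)^(1/4) = 146 K.

T_eq ≈ 146 K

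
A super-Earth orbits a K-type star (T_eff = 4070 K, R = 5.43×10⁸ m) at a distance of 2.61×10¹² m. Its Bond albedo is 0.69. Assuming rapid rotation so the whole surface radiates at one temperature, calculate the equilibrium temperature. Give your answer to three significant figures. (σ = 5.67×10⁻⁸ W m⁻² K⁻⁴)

T_eq ≈ 31.0 K

L = 4πR_⋆²σT_⋆⁴ = 4π(5.43×10⁸)² × 5.67×10⁻⁸ × (4070)⁴ = 5.76×10²⁵ W.
S = L/(4πd²) = 0.673 W m⁻².
Energy balance: absorbed = emitted ⇒ πR²·S(1−A) = 4πR²·σT_eq⁴, so T_eq⁴ = S(1−A)/(4σ).
T_eq = [0.673 × 0.31 / (4 × 5.67×10⁻⁸)]^(1/4) = (9.20×10⁵)^(1/4) = 31.0 K.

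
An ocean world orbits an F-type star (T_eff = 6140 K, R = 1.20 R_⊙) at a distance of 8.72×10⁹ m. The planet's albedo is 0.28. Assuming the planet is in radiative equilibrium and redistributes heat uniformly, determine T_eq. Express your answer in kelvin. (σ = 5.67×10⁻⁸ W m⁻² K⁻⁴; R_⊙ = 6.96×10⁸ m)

T_eq ≈ 1240 K

R_⋆ = 1.20 × 6.96×10⁸ = 8.35×10⁸ m.
L = 4πR_⋆²σT_⋆⁴ = 4π(8.35×10⁸)² × 5.67×10⁻⁸ × (6140)⁴ = 7.06×10²⁶ W.
S = L/(4πd²) = 7.39×10⁵ W m⁻².
Energy balance: absorbed = emitted ⇒ πR²·S(1−A) = 4πR²·σT_eq⁴, so T_eq⁴ = S(1−A)/(4σ).
T_eq = [7.39×10⁵ × 0.72 / (4 × 5.67×10⁻⁸)]^(1/4) = (2.35×10¹²)^(1/4) = 1240 K.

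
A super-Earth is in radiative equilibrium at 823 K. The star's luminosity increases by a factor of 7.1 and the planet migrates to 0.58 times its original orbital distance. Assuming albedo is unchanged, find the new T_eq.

T_eq ≈ 1760 K

T_eq ∝ L^(1/4) · d^(−1/2).
T′ = 823 × 7.1^(1/4) / 0.58^(1/2) = 1760 K.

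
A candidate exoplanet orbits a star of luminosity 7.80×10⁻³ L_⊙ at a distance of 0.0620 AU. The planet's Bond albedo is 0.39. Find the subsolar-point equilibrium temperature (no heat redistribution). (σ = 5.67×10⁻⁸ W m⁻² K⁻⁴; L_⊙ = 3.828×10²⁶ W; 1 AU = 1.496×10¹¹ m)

T_ss ≈ 415 K

d = 0.0620 AU = 9.28×10⁹ m.
L = 7.80×10⁻³ × 3.828×10²⁶ = 2.99×10²⁴ W.
Flux: S = L/(4πd²) = 2.99×10²⁴/(4π×(9.28×10⁹)²) = 2760 W m⁻².
At the subsolar point the surface absorbs S(1−A) and emits σT⁴ per unit area — no factor of 4, since only the local patch is in balance.
T = [2760 × 0.61 / 5.67×10⁻⁸]^(1/4) = (2.97×10¹⁰)^(1/4) = 415 K.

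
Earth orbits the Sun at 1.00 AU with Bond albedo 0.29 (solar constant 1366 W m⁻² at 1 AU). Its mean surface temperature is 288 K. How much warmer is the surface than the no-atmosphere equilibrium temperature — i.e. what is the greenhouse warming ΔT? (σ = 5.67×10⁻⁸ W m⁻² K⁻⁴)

ΔT ≈ 32.3 K

S = 1366/1.00² = 1366 W m⁻².
T_eq = [S(1−A)/(4σ)]^(1/4) = [1366×0.71/(4×5.67×10⁻⁸)]^(1/4) = 255.7 K.
ΔT = T_surf − T_eq = 288 − 255.7.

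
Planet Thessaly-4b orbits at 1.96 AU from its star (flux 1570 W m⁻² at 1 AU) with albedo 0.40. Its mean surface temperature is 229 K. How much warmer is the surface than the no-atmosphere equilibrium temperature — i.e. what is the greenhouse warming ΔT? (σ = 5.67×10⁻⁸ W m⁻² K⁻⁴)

S = 1570/1.96² = 408.7 W m⁻².
T_eq = [S(1−A)/(4σ)]^(1/4) = [408.7×0.60/(4×5.67×10⁻⁸)]^(1/4) = 181.3 K.
ΔT = T_surf − T_eq = 229 − 181.3.

ΔT ≈ 47.7 K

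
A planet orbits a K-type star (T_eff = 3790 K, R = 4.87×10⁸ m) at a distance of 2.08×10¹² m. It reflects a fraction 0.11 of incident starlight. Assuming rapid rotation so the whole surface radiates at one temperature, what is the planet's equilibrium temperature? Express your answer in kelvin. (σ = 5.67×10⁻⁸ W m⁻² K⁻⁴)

L = 4πR_⋆²σT_⋆⁴ = 4π(4.87×10⁸)² × 5.67×10⁻⁸ × (3790)⁴ = 3.49×10²⁵ W.
S = L/(4πd²) = 0.641 W m⁻².
Energy balance: absorbed = emitted ⇒ πR²·S(1−A) = 4πR²·σT_eq⁴, so T_eq⁴ = S(1−A)/(4σ).
T_eq = [0.641 × 0.89 / (4 × 5.67×10⁻⁸)]^(1/4) = (2.52×10⁶)^(1/4) = 39.8 K.

T_eq ≈ 39.8 K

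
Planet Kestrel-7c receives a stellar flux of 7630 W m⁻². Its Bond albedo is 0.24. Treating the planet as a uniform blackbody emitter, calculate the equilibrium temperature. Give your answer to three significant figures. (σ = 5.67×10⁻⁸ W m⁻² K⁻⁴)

T_eq ≈ 400 K

Energy balance: absorbed = emitted ⇒ πR²·S(1−A) = 4πR²·σT_eq⁴, so T_eq⁴ = S(1−A)/(4σ).
T_eq = [7630 × 0.76 / (4 × 5.67×10⁻⁸)]^(1/4) = (2.56×10¹⁰)^(1/4) = 400 K.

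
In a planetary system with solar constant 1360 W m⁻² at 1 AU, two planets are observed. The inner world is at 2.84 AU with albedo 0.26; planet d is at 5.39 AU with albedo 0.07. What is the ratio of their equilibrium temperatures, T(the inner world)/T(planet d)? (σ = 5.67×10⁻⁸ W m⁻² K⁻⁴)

T₁/T₂ ≈ 1.301

T_eq = [S₀(1−A)/(4σd²)]^(1/4), so T ∝ (1−A)^(1/4) / √d.
T₁ = [1360×0.74/(4×5.67×10⁻⁸×2.84²)]^(1/4) = 153.15 K.
T₂ = [1360×0.93/(4×5.67×10⁻⁸×5.39²)]^(1/4) = 117.71 K.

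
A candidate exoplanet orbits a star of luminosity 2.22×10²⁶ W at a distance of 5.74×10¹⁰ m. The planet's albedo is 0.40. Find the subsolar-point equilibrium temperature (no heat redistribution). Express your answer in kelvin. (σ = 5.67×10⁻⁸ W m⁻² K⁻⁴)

Flux: S = L/(4πd²) = 2.22×10²⁶/(4π×(5.74×10¹⁰)²) = 5360 W m⁻².
At the subsolar point the surface absorbs S(1−A) and emits σT⁴ per unit area — no factor of 4, since only the local patch is in balance.
T = [5360 × 0.60 / 5.67×10⁻⁸]^(1/4) = (5.67×10¹⁰)^(1/4) = 488 K.

T_ss ≈ 488 K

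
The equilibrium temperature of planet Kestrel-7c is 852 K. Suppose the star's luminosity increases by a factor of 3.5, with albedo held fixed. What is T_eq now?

T_eq ≈ 1170 K

T_eq ∝ L^(1/4) · d^(−1/2).
T′ = 852 × 3.5^(1/4) = 1170 K.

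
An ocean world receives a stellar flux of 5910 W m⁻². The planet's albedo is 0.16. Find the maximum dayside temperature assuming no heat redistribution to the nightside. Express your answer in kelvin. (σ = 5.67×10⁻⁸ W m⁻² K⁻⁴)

T_ss ≈ 544 K

With no redistribution each surface element balances locally: S(1−A) = σT⁴.
T = [5910 × 0.84 / 5.67×10⁻⁸]^(1/4) = (8.76×10¹⁰)^(1/4) = 544 K.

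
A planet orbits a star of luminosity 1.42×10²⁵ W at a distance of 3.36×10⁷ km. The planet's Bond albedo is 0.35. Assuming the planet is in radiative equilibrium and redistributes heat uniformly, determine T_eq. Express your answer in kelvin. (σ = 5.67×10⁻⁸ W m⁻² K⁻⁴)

d = 3.36×10⁷ km = 3.36×10¹⁰ m.
Flux: S = L/(4πd²) = 1.42×10²⁵/(4π×(3.36×10¹⁰)²) = 1000 W m⁻².
Energy balance: absorbed = emitted ⇒ πR²·S(1−A) = 4πR²·σT_eq⁴, so T_eq⁴ = S(1−A)/(4σ).
T_eq = [1000 × 0.65 / (4 × 5.67×10⁻⁸)]^(1/4) = (2.87×10⁹)^(1/4) = 231 K.

T_eq ≈ 231 K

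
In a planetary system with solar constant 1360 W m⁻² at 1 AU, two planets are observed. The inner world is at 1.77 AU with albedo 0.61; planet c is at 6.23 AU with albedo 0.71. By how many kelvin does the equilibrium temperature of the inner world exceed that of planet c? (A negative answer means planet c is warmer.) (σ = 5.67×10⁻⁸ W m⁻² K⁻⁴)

ΔT ≈ 83.5 K

T_eq = [S₀(1−A)/(4σd²)]^(1/4), so T ∝ (1−A)^(1/4) / √d.
T₁ = [1360×0.39/(4×5.67×10⁻⁸×1.77²)]^(1/4) = 165.29 K.
T₂ = [1360×0.29/(4×5.67×10⁻⁸×6.23²)]^(1/4) = 81.81 K.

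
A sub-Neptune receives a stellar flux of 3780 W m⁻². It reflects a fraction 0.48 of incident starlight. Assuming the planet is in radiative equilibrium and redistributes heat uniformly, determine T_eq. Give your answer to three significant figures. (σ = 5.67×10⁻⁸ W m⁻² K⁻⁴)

T_eq ≈ 305 K

Energy balance: absorbed = emitted ⇒ πR²·S(1−A) = 4πR²·σT_eq⁴, so T_eq⁴ = S(1−A)/(4σ).
T_eq = [3780 × 0.52 / (4 × 5.67×10⁻⁸)]^(1/4) = (8.67×10⁹)^(1/4) = 305 K.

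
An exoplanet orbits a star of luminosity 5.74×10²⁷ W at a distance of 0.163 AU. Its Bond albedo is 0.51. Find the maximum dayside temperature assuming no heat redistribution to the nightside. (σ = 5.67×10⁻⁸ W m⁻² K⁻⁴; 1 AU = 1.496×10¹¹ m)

d = 0.163 AU = 2.44×10¹⁰ m.
Flux: S = L/(4πd²) = 5.74×10²⁷/(4π×(2.44×10¹⁰)²) = 7.68×10⁵ W m⁻².
With no redistribution each surface element balances locally: S(1−A) = σT⁴.
T = [7.68×10⁵ × 0.49 / 5.67×10⁻⁸]^(1/4) = (6.64×10¹²)^(1/4) = 1610 K.

T_ss ≈ 1610 K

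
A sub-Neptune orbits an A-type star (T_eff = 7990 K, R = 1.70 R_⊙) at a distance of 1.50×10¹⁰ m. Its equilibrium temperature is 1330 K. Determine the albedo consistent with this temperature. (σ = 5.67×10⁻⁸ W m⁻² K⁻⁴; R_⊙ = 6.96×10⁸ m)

A ≈ 0.51

R_⋆ = 1.70 × 6.96×10⁸ = 1.18×10⁹ m.
L = 4πR_⋆²σT_⋆⁴ = 4π(1.18×10⁹)² × 5.67×10⁻⁸ × (7990)⁴ = 4.07×10²⁷ W.
S = L/(4πd²) = 1.44×10⁶ W m⁻².
From T_eq⁴ = S(1−A)/(4σ): 1−A = 4σT_eq⁴/S.
1−A = 4 × 5.67×10⁻⁸ × (1330)⁴ / 1.44×10⁶ = 0.494.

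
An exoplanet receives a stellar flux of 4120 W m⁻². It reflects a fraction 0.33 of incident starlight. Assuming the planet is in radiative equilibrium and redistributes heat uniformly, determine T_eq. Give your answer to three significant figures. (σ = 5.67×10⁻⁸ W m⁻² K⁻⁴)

Energy balance: absorbed = emitted ⇒ πR²·S(1−A) = 4πR²·σT_eq⁴, so T_eq⁴ = S(1−A)/(4σ).
T_eq = [4120 × 0.67 / (4 × 5.67×10⁻⁸)]^(1/4) = (1.22×10¹⁰)^(1/4) = 332 K.

T_eq ≈ 332 K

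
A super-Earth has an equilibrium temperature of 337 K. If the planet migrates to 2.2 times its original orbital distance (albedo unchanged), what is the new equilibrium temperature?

T_eq ≈ 227 K

T_eq ∝ L^(1/4) · d^(−1/2).
T′ = 337 / 2.2^(1/2) = 227 K.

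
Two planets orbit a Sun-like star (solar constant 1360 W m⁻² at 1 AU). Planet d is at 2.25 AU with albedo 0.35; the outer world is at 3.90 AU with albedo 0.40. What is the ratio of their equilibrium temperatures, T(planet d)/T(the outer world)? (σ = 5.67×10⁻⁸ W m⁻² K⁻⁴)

T_eq = [S₀(1−A)/(4σd²)]^(1/4), so T ∝ (1−A)^(1/4) / √d.
T₁ = [1360×0.65/(4×5.67×10⁻⁸×2.25²)]^(1/4) = 166.58 K.
T₂ = [1360×0.60/(4×5.67×10⁻⁸×3.90²)]^(1/4) = 124.02 K.

T₁/T₂ ≈ 1.343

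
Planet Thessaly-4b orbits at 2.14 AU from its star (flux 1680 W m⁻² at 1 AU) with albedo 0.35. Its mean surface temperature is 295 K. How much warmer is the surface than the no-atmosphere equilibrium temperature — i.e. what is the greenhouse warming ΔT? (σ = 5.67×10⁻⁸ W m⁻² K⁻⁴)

ΔT ≈ 114.9 K

S = 1680/2.14² = 366.8 W m⁻².
T_eq = [S(1−A)/(4σ)]^(1/4) = [366.8×0.65/(4×5.67×10⁻⁸)]^(1/4) = 180.1 K.
ΔT = T_surf − T_eq = 295 − 180.1.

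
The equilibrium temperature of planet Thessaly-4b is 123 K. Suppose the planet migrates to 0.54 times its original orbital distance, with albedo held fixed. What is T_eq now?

T_eq ∝ L^(1/4) · d^(−1/2).
T′ = 123 / 0.54^(1/2) = 167 K.

T_eq ≈ 167 K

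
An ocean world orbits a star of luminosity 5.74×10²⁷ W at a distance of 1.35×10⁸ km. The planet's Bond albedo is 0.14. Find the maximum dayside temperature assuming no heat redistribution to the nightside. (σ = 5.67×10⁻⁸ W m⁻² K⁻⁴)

d = 1.35×10⁸ km = 1.35×10¹¹ m.
Flux: S = L/(4πd²) = 5.74×10²⁷/(4π×(1.35×10¹¹)²) = 2.51×10⁴ W m⁻².
With no redistribution each surface element balances locally: S(1−A) = σT⁴.
T = [2.51×10⁴ × 0.86 / 5.67×10⁻⁸]^(1/4) = (3.80×10¹¹)^(1/4) = 785 K.

T_ss ≈ 785 K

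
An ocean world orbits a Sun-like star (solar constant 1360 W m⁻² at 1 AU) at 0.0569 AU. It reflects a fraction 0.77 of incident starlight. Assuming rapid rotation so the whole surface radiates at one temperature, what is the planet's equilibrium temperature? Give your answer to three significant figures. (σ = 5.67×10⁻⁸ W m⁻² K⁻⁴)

Flux at 0.0569 AU: S = 1360/0.0569² = 4.20×10⁵ W m⁻².
Energy balance: absorbed = emitted ⇒ πR²·S(1−A) = 4πR²·σT_eq⁴, so T_eq⁴ = S(1−A)/(4σ).
T_eq = [4.20×10⁵ × 0.23 / (4 × 5.67×10⁻⁸)]^(1/4) = (4.26×10¹¹)^(1/4) = 808 K.

T_eq ≈ 808 K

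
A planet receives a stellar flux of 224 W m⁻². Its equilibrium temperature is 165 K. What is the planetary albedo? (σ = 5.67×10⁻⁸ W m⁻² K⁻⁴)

From T_eq⁴ = S(1−A)/(4σ): 1−A = 4σT_eq⁴/S.
1−A = 4 × 5.67×10⁻⁸ × (165)⁴ / 224 = 0.750.

A ≈ 0.25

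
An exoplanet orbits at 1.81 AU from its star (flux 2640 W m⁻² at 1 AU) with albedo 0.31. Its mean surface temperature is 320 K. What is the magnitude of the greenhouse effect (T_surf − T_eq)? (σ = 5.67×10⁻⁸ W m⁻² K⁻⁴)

S = 2640/1.81² = 805.8 W m⁻².
T_eq = [S(1−A)/(4σ)]^(1/4) = [805.8×0.69/(4×5.67×10⁻⁸)]^(1/4) = 222.5 K.
ΔT = T_surf − T_eq = 320 − 222.5.

ΔT ≈ 97.5 K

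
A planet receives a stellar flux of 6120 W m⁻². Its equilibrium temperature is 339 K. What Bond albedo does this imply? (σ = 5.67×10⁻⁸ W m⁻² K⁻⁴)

A ≈ 0.51

From T_eq⁴ = S(1−A)/(4σ): 1−A = 4σT_eq⁴/S.
1−A = 4 × 5.67×10⁻⁸ × (339)⁴ / 6120 = 0.489.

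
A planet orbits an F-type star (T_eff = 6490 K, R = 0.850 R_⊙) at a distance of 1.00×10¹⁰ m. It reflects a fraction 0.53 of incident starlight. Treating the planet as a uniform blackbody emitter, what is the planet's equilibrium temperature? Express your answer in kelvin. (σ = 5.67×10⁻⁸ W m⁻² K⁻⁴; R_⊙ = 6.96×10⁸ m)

R_⋆ = 0.850 × 6.96×10⁸ = 5.92×10⁸ m.
L = 4πR_⋆²σT_⋆⁴ = 4π(5.92×10⁸)² × 5.67×10⁻⁸ × (6490)⁴ = 4.42×10²⁶ W.
S = L/(4πd²) = 3.52×10⁵ W m⁻².
Energy balance: absorbed = emitted ⇒ πR²·S(1−A) = 4πR²·σT_eq⁴, so T_eq⁴ = S(1−A)/(4σ).
T_eq = [3.52×10⁵ × 0.47 / (4 × 5.67×10⁻⁸)]^(1/4) = (7.30×10¹¹)^(1/4) = 924 K.

T_eq ≈ 924 K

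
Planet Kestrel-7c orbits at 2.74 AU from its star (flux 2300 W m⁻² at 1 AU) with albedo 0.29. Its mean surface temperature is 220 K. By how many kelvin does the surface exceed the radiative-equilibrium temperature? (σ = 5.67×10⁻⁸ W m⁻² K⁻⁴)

ΔT ≈ 44.0 K

S = 2300/2.74² = 306.4 W m⁻².
T_eq = [S(1−A)/(4σ)]^(1/4) = [306.4×0.71/(4×5.67×10⁻⁸)]^(1/4) = 176.0 K.
ΔT = T_surf − T_eq = 220 − 176.0.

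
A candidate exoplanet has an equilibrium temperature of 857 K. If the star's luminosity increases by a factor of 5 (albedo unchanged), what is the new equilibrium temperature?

T_eq ≈ 1280 K

T_eq ∝ L^(1/4) · d^(−1/2).
T′ = 857 × 5^(1/4) = 1280 K.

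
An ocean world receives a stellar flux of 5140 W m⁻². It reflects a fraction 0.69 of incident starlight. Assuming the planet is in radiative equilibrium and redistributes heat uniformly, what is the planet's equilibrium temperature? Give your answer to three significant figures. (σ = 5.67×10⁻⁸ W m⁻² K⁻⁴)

T_eq ≈ 290 K

Energy balance: absorbed = emitted ⇒ πR²·S(1−A) = 4πR²·σT_eq⁴, so T_eq⁴ = S(1−A)/(4σ).
T_eq = [5140 × 0.31 / (4 × 5.67×10⁻⁸)]^(1/4) = (7.03×10⁹)^(1/4) = 290 K.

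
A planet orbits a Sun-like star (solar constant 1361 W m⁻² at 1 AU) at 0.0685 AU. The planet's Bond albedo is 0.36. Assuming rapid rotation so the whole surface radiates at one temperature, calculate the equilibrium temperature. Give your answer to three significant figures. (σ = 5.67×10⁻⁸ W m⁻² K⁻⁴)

T_eq ≈ 951 K

Flux at 0.0685 AU: S = 1361/0.0685² = 2.90×10⁵ W m⁻².
Energy balance: absorbed = emitted ⇒ πR²·S(1−A) = 4πR²·σT_eq⁴, so T_eq⁴ = S(1−A)/(4σ).
T_eq = [2.90×10⁵ × 0.64 / (4 × 5.67×10⁻⁸)]^(1/4) = (8.18×10¹¹)^(1/4) = 951 K.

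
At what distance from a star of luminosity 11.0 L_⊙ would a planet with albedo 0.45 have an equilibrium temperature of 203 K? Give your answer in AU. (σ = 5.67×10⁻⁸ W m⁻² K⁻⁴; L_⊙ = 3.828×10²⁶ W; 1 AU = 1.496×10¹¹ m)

L = 11.0 × 3.828×10²⁶ = 4.21×10²⁷ W.
From T_eq⁴ = L(1−A)/(16πσd²): d = √[L(1−A)/(16πσT_eq⁴)].
d = √[4.21×10²⁷ × 0.55 / (16π × 5.67×10⁻⁸ × (203)⁴)] = 6.92×10¹¹ m = 4.62 AU.

d ≈ 4.62 AU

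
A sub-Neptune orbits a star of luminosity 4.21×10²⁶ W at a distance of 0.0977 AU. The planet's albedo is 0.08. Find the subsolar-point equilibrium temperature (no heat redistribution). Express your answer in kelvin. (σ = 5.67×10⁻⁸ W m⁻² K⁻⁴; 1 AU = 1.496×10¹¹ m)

T_ss ≈ 1260 K

d = 0.0977 AU = 1.46×10¹⁰ m.
Flux: S = L/(4πd²) = 4.21×10²⁶/(4π×(1.46×10¹⁰)²) = 1.57×10⁵ W m⁻².
At the subsolar point the surface absorbs S(1−A) and emits σT⁴ per unit area — no factor of 4, since only the local patch is in balance.
T = [1.57×10⁵ × 0.92 / 5.67×10⁻⁸]^(1/4) = (2.54×10¹²)^(1/4) = 1260 K.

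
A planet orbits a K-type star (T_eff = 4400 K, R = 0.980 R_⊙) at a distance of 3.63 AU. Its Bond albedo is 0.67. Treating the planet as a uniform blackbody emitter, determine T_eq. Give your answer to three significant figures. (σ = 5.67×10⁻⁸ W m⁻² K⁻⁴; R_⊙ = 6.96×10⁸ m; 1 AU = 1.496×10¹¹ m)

R_⋆ = 0.980 × 6.96×10⁸ = 6.82×10⁸ m.
d = 3.63 AU = 5.43×10¹¹ m.
L = 4πR_⋆²σT_⋆⁴ = 4π(6.82×10⁸)² × 5.67×10⁻⁸ × (4400)⁴ = 1.24×10²⁶ W.
S = L/(4πd²) = 33.5 W m⁻².
Energy balance: absorbed = emitted ⇒ πR²·S(1−A) = 4πR²·σT_eq⁴, so T_eq⁴ = S(1−A)/(4σ).
T_eq = [33.5 × 0.33 / (4 × 5.67×10⁻⁸)]^(1/4) = (4.88×10⁷)^(1/4) = 83.6 K.

T_eq ≈ 83.6 K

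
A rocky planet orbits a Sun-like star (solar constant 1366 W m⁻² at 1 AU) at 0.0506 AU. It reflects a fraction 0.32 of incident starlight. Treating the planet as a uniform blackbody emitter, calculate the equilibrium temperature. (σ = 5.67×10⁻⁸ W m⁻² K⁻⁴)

Flux at 0.0506 AU: S = 1366/0.0506² = 5.34×10⁵ W m⁻².
Energy balance: absorbed = emitted ⇒ πR²·S(1−A) = 4πR²·σT_eq⁴, so T_eq⁴ = S(1−A)/(4σ).
T_eq = [5.34×10⁵ × 0.68 / (4 × 5.67×10⁻⁸)]^(1/4) = (1.60×10¹²)^(1/4) = 1120 K.

T_eq ≈ 1120 K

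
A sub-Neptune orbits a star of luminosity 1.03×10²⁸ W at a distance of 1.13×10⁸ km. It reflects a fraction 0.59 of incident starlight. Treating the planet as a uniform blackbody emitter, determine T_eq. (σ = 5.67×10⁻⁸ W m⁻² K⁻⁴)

T_eq ≈ 584 K

d = 1.13×10⁸ km = 1.13×10¹¹ m.
Flux: S = L/(4πd²) = 1.03×10²⁸/(4π×(1.13×10¹¹)²) = 6.42×10⁴ W m⁻².
Energy balance: absorbed = emitted ⇒ πR²·S(1−A) = 4πR²·σT_eq⁴, so T_eq⁴ = S(1−A)/(4σ).
T_eq = [6.42×10⁴ × 0.41 / (4 × 5.67×10⁻⁸)]^(1/4) = (1.16×10¹¹)^(1/4) = 584 K.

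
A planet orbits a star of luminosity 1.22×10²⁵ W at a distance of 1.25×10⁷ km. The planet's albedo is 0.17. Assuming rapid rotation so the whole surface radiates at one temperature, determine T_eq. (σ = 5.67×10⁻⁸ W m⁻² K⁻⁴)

T_eq ≈ 388 K

d = 1.25×10⁷ km = 1.25×10¹⁰ m.
Flux: S = L/(4πd²) = 1.22×10²⁵/(4π×(1.25×10¹⁰)²) = 6210 W m⁻².
Energy balance: absorbed = emitted ⇒ πR²·S(1−A) = 4πR²·σT_eq⁴, so T_eq⁴ = S(1−A)/(4σ).
T_eq = [6210 × 0.83 / (4 × 5.67×10⁻⁸)]^(1/4) = (2.27×10¹⁰)^(1/4) = 388 K.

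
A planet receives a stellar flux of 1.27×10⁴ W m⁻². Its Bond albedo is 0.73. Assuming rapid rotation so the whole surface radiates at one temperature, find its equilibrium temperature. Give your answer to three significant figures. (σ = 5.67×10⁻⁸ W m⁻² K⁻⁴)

T_eq ≈ 351 K

Energy balance: absorbed = emitted ⇒ πR²·S(1−A) = 4πR²·σT_eq⁴, so T_eq⁴ = S(1−A)/(4σ).
T_eq = [1.27×10⁴ × 0.27 / (4 × 5.67×10⁻⁸)]^(1/4) = (1.51×10¹⁰)^(1/4) = 351 K.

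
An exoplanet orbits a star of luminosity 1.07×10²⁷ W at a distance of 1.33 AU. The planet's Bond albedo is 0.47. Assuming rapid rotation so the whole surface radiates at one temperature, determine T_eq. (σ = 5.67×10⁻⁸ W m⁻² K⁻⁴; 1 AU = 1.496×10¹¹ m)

d = 1.33 AU = 1.99×10¹¹ m.
Flux: S = L/(4πd²) = 1.07×10²⁷/(4π×(1.99×10¹¹)²) = 2150 W m⁻².
Energy balance: absorbed = emitted ⇒ πR²·S(1−A) = 4πR²·σT_eq⁴, so T_eq⁴ = S(1−A)/(4σ).
T_eq = [2150 × 0.53 / (4 × 5.67×10⁻⁸)]^(1/4) = (5.03×10⁹)^(1/4) = 266 K.

T_eq ≈ 266 K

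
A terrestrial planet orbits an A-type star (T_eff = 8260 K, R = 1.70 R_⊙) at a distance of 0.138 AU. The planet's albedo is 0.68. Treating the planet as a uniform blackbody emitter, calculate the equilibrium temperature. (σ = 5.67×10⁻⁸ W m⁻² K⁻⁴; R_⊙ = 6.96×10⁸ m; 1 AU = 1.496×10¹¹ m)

R_⋆ = 1.70 × 6.96×10⁸ = 1.18×10⁹ m.
d = 0.138 AU = 2.06×10¹⁰ m.
L = 4πR_⋆²σT_⋆⁴ = 4π(1.18×10⁹)² × 5.67×10⁻⁸ × (8260)⁴ = 4.64×10²⁷ W.
S = L/(4πd²) = 8.67×10⁵ W m⁻².
Energy balance: absorbed = emitted ⇒ πR²·S(1−A) = 4πR²·σT_eq⁴, so T_eq⁴ = S(1−A)/(4σ).
T_eq = [8.67×10⁵ × 0.32 / (4 × 5.67×10⁻⁸)]^(1/4) = (1.22×10¹²)^(1/4) = 1050 K.

T_eq ≈ 1050 K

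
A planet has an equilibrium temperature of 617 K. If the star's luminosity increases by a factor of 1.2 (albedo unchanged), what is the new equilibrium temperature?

T_eq ≈ 646 K

T_eq ∝ L^(1/4) · d^(−1/2).
T′ = 617 × 1.2^(1/4) = 646 K.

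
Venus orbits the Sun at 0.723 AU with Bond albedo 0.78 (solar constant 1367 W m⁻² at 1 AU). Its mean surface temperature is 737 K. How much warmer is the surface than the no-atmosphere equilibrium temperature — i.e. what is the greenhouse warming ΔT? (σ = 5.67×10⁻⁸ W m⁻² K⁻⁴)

S = 1367/0.723² = 2615 W m⁻².
T_eq = [S(1−A)/(4σ)]^(1/4) = [2615×0.22/(4×5.67×10⁻⁸)]^(1/4) = 224.4 K.
ΔT = T_surf − T_eq = 737 − 224.4.

ΔT ≈ 512.6 K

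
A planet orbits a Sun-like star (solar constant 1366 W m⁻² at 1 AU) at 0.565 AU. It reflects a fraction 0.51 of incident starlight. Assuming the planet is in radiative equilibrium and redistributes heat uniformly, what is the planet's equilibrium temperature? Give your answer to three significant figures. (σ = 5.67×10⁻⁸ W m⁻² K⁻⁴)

Flux at 0.565 AU: S = 1366/0.565² = 4280 W m⁻².
Energy balance: absorbed = emitted ⇒ πR²·S(1−A) = 4πR²·σT_eq⁴, so T_eq⁴ = S(1−A)/(4σ).
T_eq = [4280 × 0.49 / (4 × 5.67×10⁻⁸)]^(1/4) = (9.24×10⁹)^(1/4) = 310 K.

T_eq ≈ 310 K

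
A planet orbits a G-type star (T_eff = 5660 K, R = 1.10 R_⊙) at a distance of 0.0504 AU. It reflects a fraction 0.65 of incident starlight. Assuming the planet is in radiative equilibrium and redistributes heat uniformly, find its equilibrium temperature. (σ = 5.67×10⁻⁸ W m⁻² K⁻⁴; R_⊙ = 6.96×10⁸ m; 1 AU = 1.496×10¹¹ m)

T_eq ≈ 981 K

R_⋆ = 1.10 × 6.96×10⁸ = 7.66×10⁸ m.
d = 0.0504 AU = 7.54×10⁹ m.
L = 4πR_⋆²σT_⋆⁴ = 4π(7.66×10⁸)² × 5.67×10⁻⁸ × (5660)⁴ = 4.29×10²⁶ W.
S = L/(4πd²) = 6.00×10⁵ W m⁻².
Energy balance: absorbed = emitted ⇒ πR²·S(1−A) = 4πR²·σT_eq⁴, so T_eq⁴ = S(1−A)/(4σ).
T_eq = [6.00×10⁵ × 0.35 / (4 × 5.67×10⁻⁸)]^(1/4) = (9.26×10¹¹)^(1/4) = 981 K.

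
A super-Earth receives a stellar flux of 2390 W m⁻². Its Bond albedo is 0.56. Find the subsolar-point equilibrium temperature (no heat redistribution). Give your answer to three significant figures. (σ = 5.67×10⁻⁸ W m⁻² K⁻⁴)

T_ss ≈ 369 K

At the subsolar point the surface absorbs S(1−A) and emits σT⁴ per unit area — no factor of 4, since only the local patch is in balance.
T = [2390 × 0.44 / 5.67×10⁻⁸]^(1/4) = (1.85×10¹⁰)^(1/4) = 369 K.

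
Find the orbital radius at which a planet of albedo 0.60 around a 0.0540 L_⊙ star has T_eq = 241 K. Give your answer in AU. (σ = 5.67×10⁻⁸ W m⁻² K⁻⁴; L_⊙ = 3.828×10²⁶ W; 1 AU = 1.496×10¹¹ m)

L = 0.0540 × 3.828×10²⁶ = 2.07×10²⁵ W.
From T_eq⁴ = L(1−A)/(16πσd²): d = √[L(1−A)/(16πσT_eq⁴)].
d = √[2.07×10²⁵ × 0.40 / (16π × 5.67×10⁻⁸ × (241)⁴)] = 2.93×10¹⁰ m = 0.196 AU.

d ≈ 0.196 AU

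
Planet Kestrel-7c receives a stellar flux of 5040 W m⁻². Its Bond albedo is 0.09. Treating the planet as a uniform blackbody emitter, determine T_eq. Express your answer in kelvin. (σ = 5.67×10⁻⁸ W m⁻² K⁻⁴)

Energy balance: absorbed = emitted ⇒ πR²·S(1−A) = 4πR²·σT_eq⁴, so T_eq⁴ = S(1−A)/(4σ).
T_eq = [5040 × 0.91 / (4 × 5.67×10⁻⁸)]^(1/4) = (2.02×10¹⁰)^(1/4) = 377 K.

T_eq ≈ 377 K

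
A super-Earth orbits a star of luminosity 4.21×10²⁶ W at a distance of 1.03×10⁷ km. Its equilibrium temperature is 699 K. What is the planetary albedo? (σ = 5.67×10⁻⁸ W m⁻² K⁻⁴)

A ≈ 0.83

d = 1.03×10⁷ km = 1.03×10¹⁰ m.
Flux: S = L/(4πd²) = 4.21×10²⁶/(4π×(1.03×10¹⁰)²) = 3.16×10⁵ W m⁻².
From T_eq⁴ = S(1−A)/(4σ): 1−A = 4σT_eq⁴/S.
1−A = 4 × 5.67×10⁻⁸ × (699)⁴ / 3.16×10⁵ = 0.171.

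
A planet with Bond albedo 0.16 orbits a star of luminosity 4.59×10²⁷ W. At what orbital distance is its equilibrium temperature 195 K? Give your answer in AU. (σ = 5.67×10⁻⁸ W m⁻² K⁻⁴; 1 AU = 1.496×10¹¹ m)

From T_eq⁴ = L(1−A)/(16πσd²): d = √[L(1−A)/(16πσT_eq⁴)].
d = √[4.59×10²⁷ × 0.84 / (16π × 5.67×10⁻⁸ × (195)⁴)] = 9.67×10¹¹ m = 6.47 AU.

d ≈ 6.47 AU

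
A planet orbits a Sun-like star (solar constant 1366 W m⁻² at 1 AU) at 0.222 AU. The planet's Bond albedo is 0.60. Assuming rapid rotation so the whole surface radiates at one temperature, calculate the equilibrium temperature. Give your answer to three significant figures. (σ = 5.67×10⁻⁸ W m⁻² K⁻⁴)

T_eq ≈ 470 K

Flux at 0.222 AU: S = 1366/0.222² = 2.77×10⁴ W m⁻².
Energy balance: absorbed = emitted ⇒ πR²·S(1−A) = 4πR²·σT_eq⁴, so T_eq⁴ = S(1−A)/(4σ).
T_eq = [2.77×10⁴ × 0.40 / (4 × 5.67×10⁻⁸)]^(1/4) = (4.89×10¹⁰)^(1/4) = 470 K.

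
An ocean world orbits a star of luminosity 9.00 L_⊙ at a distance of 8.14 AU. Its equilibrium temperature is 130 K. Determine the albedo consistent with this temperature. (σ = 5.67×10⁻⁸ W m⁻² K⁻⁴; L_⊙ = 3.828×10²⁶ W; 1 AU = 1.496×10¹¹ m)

A ≈ 0.65

d = 8.14 AU = 1.22×10¹² m.
L = 9.00 × 3.828×10²⁶ = 3.45×10²⁷ W.
Flux: S = L/(4πd²) = 3.45×10²⁷/(4π×(1.22×10¹²)²) = 185 W m⁻².
From T_eq⁴ = S(1−A)/(4σ): 1−A = 4σT_eq⁴/S.
1−A = 4 × 5.67×10⁻⁸ × (130)⁴ / 185 = 0.350.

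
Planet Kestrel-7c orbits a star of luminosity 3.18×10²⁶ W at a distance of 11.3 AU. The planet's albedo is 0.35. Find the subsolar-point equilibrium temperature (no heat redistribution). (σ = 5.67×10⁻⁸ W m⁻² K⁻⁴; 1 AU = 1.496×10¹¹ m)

T_ss ≈ 100 K

d = 11.3 AU = 1.69×10¹² m.
Flux: S = L/(4πd²) = 3.18×10²⁶/(4π×(1.69×10¹²)²) = 8.86 W m⁻².
At the subsolar point the surface absorbs S(1−A) and emits σT⁴ per unit area — no factor of 4, since only the local patch is in balance.
T = [8.86 × 0.65 / 5.67×10⁻⁸]^(1/4) = (1.02×10⁸)^(1/4) = 100 K.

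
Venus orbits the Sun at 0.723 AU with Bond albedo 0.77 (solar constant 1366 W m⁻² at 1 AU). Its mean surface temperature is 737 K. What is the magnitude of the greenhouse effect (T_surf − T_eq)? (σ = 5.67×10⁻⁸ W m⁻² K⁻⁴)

ΔT ≈ 510.1 K

S = 1366/0.723² = 2613 W m⁻².
T_eq = [S(1−A)/(4σ)]^(1/4) = [2613×0.23/(4×5.67×10⁻⁸)]^(1/4) = 226.9 K.
ΔT = T_surf − T_eq = 737 − 226.9.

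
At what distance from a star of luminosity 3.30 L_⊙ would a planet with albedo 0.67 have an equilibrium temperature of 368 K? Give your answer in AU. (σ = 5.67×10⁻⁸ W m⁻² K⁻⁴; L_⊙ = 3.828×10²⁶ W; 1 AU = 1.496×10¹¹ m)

L = 3.30 × 3.828×10²⁶ = 1.26×10²⁷ W.
From T_eq⁴ = L(1−A)/(16πσd²): d = √[L(1−A)/(16πσT_eq⁴)].
d = √[1.26×10²⁷ × 0.33 / (16π × 5.67×10⁻⁸ × (368)⁴)] = 8.93×10¹⁰ m = 0.597 AU.

d ≈ 0.597 AU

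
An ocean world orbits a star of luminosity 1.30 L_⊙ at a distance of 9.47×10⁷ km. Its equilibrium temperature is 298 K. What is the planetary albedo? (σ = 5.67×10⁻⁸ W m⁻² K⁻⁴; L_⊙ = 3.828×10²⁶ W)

d = 9.47×10⁷ km = 9.47×10¹⁰ m.
L = 1.30 × 3.828×10²⁶ = 4.98×10²⁶ W.
Flux: S = L/(4πd²) = 4.98×10²⁶/(4π×(9.47×10¹⁰)²) = 4420 W m⁻².
From T_eq⁴ = S(1−A)/(4σ): 1−A = 4σT_eq⁴/S.
1−A = 4 × 5.67×10⁻⁸ × (298)⁴ / 4420 = 0.405.

A ≈ 0.59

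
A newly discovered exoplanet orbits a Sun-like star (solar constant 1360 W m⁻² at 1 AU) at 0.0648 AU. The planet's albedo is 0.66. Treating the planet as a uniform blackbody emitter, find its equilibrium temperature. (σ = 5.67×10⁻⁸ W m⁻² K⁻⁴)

Flux at 0.0648 AU: S = 1360/0.0648² = 3.24×10⁵ W m⁻².
Energy balance: absorbed = emitted ⇒ πR²·S(1−A) = 4πR²·σT_eq⁴, so T_eq⁴ = S(1−A)/(4σ).
T_eq = [3.24×10⁵ × 0.34 / (4 × 5.67×10⁻⁸)]^(1/4) = (4.86×10¹¹)^(1/4) = 835 K.

T_eq ≈ 835 K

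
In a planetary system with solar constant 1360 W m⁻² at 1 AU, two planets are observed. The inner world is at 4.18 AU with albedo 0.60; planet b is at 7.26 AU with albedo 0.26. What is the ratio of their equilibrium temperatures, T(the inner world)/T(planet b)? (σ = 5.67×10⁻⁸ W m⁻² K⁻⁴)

T₁/T₂ ≈ 1.130

T_eq = [S₀(1−A)/(4σd²)]^(1/4), so T ∝ (1−A)^(1/4) / √d.
T₁ = [1360×0.40/(4×5.67×10⁻⁸×4.18²)]^(1/4) = 108.24 K.
T₂ = [1360×0.74/(4×5.67×10⁻⁸×7.26²)]^(1/4) = 95.79 K.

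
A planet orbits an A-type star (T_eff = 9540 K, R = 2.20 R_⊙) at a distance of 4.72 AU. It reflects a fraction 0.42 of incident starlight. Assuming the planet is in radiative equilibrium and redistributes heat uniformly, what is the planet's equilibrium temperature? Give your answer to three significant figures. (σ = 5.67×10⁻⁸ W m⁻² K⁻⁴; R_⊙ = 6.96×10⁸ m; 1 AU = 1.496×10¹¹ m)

T_eq ≈ 274 K

R_⋆ = 2.20 × 6.96×10⁸ = 1.53×10⁹ m.
d = 4.72 AU = 7.06×10¹¹ m.
L = 4πR_⋆²σT_⋆⁴ = 4π(1.53×10⁹)² × 5.67×10⁻⁸ × (9540)⁴ = 1.38×10²⁸ W.
S = L/(4πd²) = 2210 W m⁻².
Energy balance: absorbed = emitted ⇒ πR²·S(1−A) = 4πR²·σT_eq⁴, so T_eq⁴ = S(1−A)/(4σ).
T_eq = [2210 × 0.58 / (4 × 5.67×10⁻⁸)]^(1/4) = (5.65×10⁹)^(1/4) = 274 K.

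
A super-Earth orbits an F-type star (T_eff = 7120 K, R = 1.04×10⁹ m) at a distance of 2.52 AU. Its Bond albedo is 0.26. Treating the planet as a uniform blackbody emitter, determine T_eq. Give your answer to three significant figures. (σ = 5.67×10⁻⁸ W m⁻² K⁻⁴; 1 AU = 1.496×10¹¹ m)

T_eq ≈ 245 K

d = 2.52 AU = 3.77×10¹¹ m.
L = 4πR_⋆²σT_⋆⁴ = 4π(1.04×10⁹)² × 5.67×10⁻⁸ × (7120)⁴ = 1.98×10²⁷ W.
S = L/(4πd²) = 1110 W m⁻².
Energy balance: absorbed = emitted ⇒ πR²·S(1−A) = 4πR²·σT_eq⁴, so T_eq⁴ = S(1−A)/(4σ).
T_eq = [1110 × 0.74 / (4 × 5.67×10⁻⁸)]^(1/4) = (3.62×10⁹)^(1/4) = 245 K.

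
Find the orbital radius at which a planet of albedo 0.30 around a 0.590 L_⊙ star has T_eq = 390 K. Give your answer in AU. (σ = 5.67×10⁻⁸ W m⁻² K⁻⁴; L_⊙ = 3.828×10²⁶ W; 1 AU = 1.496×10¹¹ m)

L = 0.590 × 3.828×10²⁶ = 2.26×10²⁶ W.
From T_eq⁴ = L(1−A)/(16πσd²): d = √[L(1−A)/(16πσT_eq⁴)].
d = √[2.26×10²⁶ × 0.70 / (16π × 5.67×10⁻⁸ × (390)⁴)] = 4.90×10¹⁰ m = 0.327 AU.

d ≈ 0.327 AU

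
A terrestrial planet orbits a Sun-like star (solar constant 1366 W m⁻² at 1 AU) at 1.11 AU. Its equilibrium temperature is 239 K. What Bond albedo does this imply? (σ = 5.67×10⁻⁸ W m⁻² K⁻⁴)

Flux at 1.11 AU: S = 1366/1.11² = 1110 W m⁻².
From T_eq⁴ = S(1−A)/(4σ): 1−A = 4σT_eq⁴/S.
1−A = 4 × 5.67×10⁻⁸ × (239)⁴ / 1110 = 0.667.

A ≈ 0.33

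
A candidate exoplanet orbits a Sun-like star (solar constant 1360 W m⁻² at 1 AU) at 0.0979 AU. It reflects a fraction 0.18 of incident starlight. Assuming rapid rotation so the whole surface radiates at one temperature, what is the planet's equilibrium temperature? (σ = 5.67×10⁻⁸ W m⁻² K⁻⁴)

Flux at 0.0979 AU: S = 1360/0.0979² = 1.42×10⁵ W m⁻².
Energy balance: absorbed = emitted ⇒ πR²·S(1−A) = 4πR²·σT_eq⁴, so T_eq⁴ = S(1−A)/(4σ).
T_eq = [1.42×10⁵ × 0.82 / (4 × 5.67×10⁻⁸)]^(1/4) = (5.13×10¹¹)^(1/4) = 846 K.

T_eq ≈ 846 K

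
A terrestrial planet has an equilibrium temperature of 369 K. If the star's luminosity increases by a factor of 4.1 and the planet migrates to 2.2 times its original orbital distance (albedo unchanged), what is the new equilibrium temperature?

T_eq ∝ L^(1/4) · d^(−1/2).
T′ = 369 × 4.1^(1/4) / 2.2^(1/2) = 354 K.

T_eq ≈ 354 K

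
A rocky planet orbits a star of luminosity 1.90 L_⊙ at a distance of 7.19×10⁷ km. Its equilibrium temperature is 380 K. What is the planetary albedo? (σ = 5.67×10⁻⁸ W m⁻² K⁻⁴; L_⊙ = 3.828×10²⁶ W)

A ≈ 0.58

d = 7.19×10⁷ km = 7.19×10¹⁰ m.
L = 1.90 × 3.828×10²⁶ = 7.27×10²⁶ W.
Flux: S = L/(4πd²) = 7.27×10²⁶/(4π×(7.19×10¹⁰)²) = 1.12×10⁴ W m⁻².
From T_eq⁴ = S(1−A)/(4σ): 1−A = 4σT_eq⁴/S.
1−A = 4 × 5.67×10⁻⁸ × (380)⁴ / 1.12×10⁴ = 0.422.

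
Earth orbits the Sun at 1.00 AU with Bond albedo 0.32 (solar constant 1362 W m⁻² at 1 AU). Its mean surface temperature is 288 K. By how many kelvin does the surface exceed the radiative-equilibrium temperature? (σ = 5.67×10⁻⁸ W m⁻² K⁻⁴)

S = 1362/1.00² = 1362 W m⁻².
T_eq = [S(1−A)/(4σ)]^(1/4) = [1362×0.68/(4×5.67×10⁻⁸)]^(1/4) = 252.8 K.
ΔT = T_surf − T_eq = 288 − 252.8.

ΔT ≈ 35.2 K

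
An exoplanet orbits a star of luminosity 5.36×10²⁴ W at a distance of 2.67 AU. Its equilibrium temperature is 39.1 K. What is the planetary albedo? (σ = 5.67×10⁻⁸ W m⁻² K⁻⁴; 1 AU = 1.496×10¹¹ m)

d = 2.67 AU = 3.99×10¹¹ m.
Flux: S = L/(4πd²) = 5.36×10²⁴/(4π×(3.99×10¹¹)²) = 2.67 W m⁻².
From T_eq⁴ = S(1−A)/(4σ): 1−A = 4σT_eq⁴/S.
1−A = 4 × 5.67×10⁻⁸ × (39.1)⁴ / 2.67 = 0.198.

A ≈ 0.80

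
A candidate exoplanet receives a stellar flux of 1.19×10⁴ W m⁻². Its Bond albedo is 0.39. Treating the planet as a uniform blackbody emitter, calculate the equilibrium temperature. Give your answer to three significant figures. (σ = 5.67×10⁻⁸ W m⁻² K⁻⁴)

T_eq ≈ 423 K

Energy balance: absorbed = emitted ⇒ πR²·S(1−A) = 4πR²·σT_eq⁴, so T_eq⁴ = S(1−A)/(4σ).
T_eq = [1.19×10⁴ × 0.61 / (4 × 5.67×10⁻⁸)]^(1/4) = (3.20×10¹⁰)^(1/4) = 423 K.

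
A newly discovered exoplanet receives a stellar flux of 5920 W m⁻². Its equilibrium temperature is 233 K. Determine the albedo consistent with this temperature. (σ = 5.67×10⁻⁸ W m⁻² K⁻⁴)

A ≈ 0.89

From T_eq⁴ = S(1−A)/(4σ): 1−A = 4σT_eq⁴/S.
1−A = 4 × 5.67×10⁻⁸ × (233)⁴ / 5920 = 0.113.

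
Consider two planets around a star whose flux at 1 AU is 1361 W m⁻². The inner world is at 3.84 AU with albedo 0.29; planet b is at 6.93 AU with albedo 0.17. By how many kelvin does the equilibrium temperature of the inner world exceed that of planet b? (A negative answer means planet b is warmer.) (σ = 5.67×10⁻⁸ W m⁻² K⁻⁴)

T_eq = [S₀(1−A)/(4σd²)]^(1/4), so T ∝ (1−A)^(1/4) / √d.
T₁ = [1361×0.71/(4×5.67×10⁻⁸×3.84²)]^(1/4) = 130.38 K.
T₂ = [1361×0.83/(4×5.67×10⁻⁸×6.93²)]^(1/4) = 100.92 K.

ΔT ≈ 29.5 K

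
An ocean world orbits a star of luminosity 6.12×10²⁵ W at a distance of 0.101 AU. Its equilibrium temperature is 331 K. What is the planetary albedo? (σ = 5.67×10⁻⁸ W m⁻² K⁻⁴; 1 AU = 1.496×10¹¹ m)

A ≈ 0.87

d = 0.101 AU = 1.51×10¹⁰ m.
Flux: S = L/(4πd²) = 6.12×10²⁵/(4π×(1.51×10¹⁰)²) = 2.13×10⁴ W m⁻².
From T_eq⁴ = S(1−A)/(4σ): 1−A = 4σT_eq⁴/S.
1−A = 4 × 5.67×10⁻⁸ × (331)⁴ / 2.13×10⁴ = 0.128.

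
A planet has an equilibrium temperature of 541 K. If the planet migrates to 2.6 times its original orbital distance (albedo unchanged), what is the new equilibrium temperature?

T_eq ≈ 336 K

T_eq ∝ L^(1/4) · d^(−1/2).
T′ = 541 / 2.6^(1/2) = 336 K.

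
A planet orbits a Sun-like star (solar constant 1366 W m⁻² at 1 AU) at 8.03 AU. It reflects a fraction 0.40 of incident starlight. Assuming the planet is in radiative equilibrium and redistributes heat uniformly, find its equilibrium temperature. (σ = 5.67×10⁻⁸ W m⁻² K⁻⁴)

T_eq ≈ 86.5 K

Flux at 8.03 AU: S = 1366/8.03² = 21.2 W m⁻².
Energy balance: absorbed = emitted ⇒ πR²·S(1−A) = 4πR²·σT_eq⁴, so T_eq⁴ = S(1−A)/(4σ).
T_eq = [21.2 × 0.60 / (4 × 5.67×10⁻⁸)]^(1/4) = (5.60×10⁷)^(1/4) = 86.5 K.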